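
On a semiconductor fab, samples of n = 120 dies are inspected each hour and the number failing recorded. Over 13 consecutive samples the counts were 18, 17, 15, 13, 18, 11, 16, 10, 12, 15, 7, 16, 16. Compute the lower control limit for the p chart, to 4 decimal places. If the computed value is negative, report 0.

p̄ = Σdᵢ / (k·n) = 184 / (13 × 120) = 0.11795
LCL = p̄ − 3·√(p̄(1−p̄)/n) = 0.11795 − 3 × 0.02944 = 0.02962

0.0296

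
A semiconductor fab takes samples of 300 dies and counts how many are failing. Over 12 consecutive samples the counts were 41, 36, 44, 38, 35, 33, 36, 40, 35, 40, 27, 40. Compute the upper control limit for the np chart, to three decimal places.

54.186

p̄ = Σdᵢ / (k·n) = 445 / (12 × 300) = 0.12361
UCL = np̄ + 3·√(np̄(1−p̄)) = 37.0833 + 3 × √(37.0833×0.87639) = 37.0833 + 3 × 5.7008 = 54.1858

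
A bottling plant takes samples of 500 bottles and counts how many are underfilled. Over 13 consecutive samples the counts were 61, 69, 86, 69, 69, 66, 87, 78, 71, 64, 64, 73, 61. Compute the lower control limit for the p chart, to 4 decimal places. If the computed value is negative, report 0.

p̄ = Σdᵢ / (k·n) = 918 / (13 × 500) = 0.14123
LCL = p̄ − 3·√(p̄(1−p̄)/n) = 0.14123 − 3 × 0.01557 = 0.09451

0.0945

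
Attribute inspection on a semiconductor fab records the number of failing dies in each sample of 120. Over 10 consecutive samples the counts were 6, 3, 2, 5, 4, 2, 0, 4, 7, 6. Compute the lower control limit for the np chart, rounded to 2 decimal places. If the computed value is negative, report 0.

p̄ = Σdᵢ / (k·n) = 39 / (10 × 120) = 0.03250
LCL = np̄ − 3·√(np̄(1−p̄)) = 3.9000 − 3 × 1.9425 = -1.9275 → 0 (negative, so LCL = 0)

0.00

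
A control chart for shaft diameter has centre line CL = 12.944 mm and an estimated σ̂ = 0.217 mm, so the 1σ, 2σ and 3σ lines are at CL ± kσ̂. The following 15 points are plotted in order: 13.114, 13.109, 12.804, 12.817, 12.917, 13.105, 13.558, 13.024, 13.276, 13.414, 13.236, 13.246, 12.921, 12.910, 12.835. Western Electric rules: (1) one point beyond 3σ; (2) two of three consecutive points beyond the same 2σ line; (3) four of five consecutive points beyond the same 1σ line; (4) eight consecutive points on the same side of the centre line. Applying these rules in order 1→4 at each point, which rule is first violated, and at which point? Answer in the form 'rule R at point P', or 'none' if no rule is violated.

rule 3 at point 11

Zone of each point (C = within 1σ̂, B = 1σ̂–2σ̂, A = 2σ̂–3σ̂, * = beyond 3σ̂; sign = side of CL): 1:+C, 2:+C, 3:-C, 4:-C, 5:-C, 6:+C, 7:+A, 8:+C, 9:+B, 10:+A, 11:+B, 12:+B, 13:-C, 14:-C, 15:-C
Rule 3 (four of five consecutive points beyond the same 1σ limit) is satisfied at point 11.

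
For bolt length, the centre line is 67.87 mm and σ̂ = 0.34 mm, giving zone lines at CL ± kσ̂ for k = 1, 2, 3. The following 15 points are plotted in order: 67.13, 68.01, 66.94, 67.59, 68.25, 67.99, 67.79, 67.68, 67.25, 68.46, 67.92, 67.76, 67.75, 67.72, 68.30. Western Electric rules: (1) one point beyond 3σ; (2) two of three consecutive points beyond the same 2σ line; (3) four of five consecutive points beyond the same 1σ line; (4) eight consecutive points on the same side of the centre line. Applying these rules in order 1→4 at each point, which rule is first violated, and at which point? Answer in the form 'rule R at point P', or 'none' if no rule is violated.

Zone of each point (C = within 1σ̂, B = 1σ̂–2σ̂, A = 2σ̂–3σ̂, * = beyond 3σ̂; sign = side of CL): 1:-A, 2:+C, 3:-A, 4:-C, 5:+B, 6:+C, 7:-C, 8:-C, 9:-B, 10:+B, 11:+C, 12:-C, 13:-C, 14:-C, 15:+B
Rule 2 (two of three consecutive points beyond the same 2σ limit) is satisfied at point 3.

rule 2 at point 3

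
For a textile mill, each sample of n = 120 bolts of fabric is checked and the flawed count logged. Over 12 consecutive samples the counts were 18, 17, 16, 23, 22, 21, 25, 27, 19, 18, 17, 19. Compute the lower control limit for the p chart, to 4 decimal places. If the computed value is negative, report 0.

p̄ = Σdᵢ / (k·n) = 242 / (12 × 120) = 0.16806
LCL = p̄ − 3·√(p̄(1−p̄)/n) = 0.16806 − 3 × 0.03413 = 0.06565

0.0657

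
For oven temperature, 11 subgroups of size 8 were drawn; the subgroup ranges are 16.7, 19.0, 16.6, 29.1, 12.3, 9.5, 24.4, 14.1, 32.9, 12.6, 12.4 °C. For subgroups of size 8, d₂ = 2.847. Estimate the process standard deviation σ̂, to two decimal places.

R̄ = (16.7 + 19.0 + 16.6 + 29.1 + 12.3 + 9.5 + 24.4 + 14.1 + 32.9 + 12.6 + 12.4) / 11 = 18.1455
σ̂ = R̄ / d₂ = 18.1455 / 2.847 = 6.3735

6.37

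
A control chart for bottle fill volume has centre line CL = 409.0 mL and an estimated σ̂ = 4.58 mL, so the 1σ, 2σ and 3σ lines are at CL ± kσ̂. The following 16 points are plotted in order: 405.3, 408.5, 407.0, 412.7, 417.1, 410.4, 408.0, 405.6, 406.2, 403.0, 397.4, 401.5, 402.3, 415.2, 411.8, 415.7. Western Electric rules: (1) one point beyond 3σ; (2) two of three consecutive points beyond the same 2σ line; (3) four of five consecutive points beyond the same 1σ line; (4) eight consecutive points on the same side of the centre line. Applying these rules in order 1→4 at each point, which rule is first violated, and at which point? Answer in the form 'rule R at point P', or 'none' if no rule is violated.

Zone of each point (C = within 1σ̂, B = 1σ̂–2σ̂, A = 2σ̂–3σ̂, * = beyond 3σ̂; sign = side of CL): 1:-C, 2:-C, 3:-C, 4:+C, 5:+B, 6:+C, 7:-C, 8:-C, 9:-C, 10:-B, 11:-A, 12:-B, 13:-B, 14:+B, 15:+C, 16:+B
Rule 3 (four of five consecutive points beyond the same 1σ limit) is satisfied at point 13.

rule 3 at point 13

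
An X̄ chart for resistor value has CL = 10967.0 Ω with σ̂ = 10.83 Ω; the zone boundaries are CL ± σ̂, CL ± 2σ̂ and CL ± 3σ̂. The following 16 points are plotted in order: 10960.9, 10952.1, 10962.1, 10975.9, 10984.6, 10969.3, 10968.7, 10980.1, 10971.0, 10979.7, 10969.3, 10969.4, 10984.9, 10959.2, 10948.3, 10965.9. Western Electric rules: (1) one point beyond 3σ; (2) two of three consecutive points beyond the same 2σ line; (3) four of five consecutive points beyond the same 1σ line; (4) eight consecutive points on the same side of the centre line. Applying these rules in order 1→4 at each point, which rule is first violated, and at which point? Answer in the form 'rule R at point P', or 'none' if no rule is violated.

rule 4 at point 11

Zone of each point (C = within 1σ̂, B = 1σ̂–2σ̂, A = 2σ̂–3σ̂, * = beyond 3σ̂; sign = side of CL): 1:-C, 2:-B, 3:-C, 4:+C, 5:+B, 6:+C, 7:+C, 8:+B, 9:+C, 10:+B, 11:+C, 12:+C, 13:+B, 14:-C, 15:-B, 16:-C
Rule 4 (eight consecutive points on the same side of the centre line) is satisfied at point 11.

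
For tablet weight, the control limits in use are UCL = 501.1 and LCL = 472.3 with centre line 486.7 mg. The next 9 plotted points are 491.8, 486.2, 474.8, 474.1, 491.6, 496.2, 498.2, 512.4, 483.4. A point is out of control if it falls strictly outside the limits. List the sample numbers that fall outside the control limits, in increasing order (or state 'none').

Compare each point to [472.3, 501.1]: sample 8 = 512.4 > UCL.

8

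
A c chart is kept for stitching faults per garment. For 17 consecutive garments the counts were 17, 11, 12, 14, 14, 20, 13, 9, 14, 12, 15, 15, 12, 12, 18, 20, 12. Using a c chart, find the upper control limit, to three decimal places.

25.390

c̄ = (17 + 11 + 12 + 14 + 14 + 20 + 13 + 9 + 14 + 12 + 15 + 15 + 12 + 12 + 18 + 20 + 12) / 17 = 240 / 17 = 14.1176
UCL = c̄ + 3√c̄ = 14.1176 + 3 × √14.1176 = 14.1176 + 3 × 3.7573 = 25.3897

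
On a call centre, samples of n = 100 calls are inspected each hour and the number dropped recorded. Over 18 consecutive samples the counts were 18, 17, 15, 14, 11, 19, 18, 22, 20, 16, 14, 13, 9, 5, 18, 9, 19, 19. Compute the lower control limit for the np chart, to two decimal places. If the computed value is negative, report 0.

4.52

p̄ = Σdᵢ / (k·n) = 276 / (18 × 100) = 0.15333
LCL = np̄ − 3·√(np̄(1−p̄)) = 15.3333 − 3 × 3.6031 = 4.5241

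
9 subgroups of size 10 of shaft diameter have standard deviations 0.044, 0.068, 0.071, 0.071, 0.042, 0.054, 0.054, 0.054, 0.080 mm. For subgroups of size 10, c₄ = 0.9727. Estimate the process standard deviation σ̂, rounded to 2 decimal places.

s̄ = (0.044 + 0.068 + 0.071 + 0.071 + 0.042 + 0.054 + 0.054 + 0.054 + 0.080) / 9 = 0.0598
σ̂ = s̄ / c₄ = 0.0598 / 0.9727 = 0.0615

0.06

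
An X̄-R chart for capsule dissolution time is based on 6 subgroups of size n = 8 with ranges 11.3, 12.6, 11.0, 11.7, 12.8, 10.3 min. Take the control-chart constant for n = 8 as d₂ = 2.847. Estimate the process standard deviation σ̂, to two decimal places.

R̄ = (11.3 + 12.6 + 11.0 + 11.7 + 12.8 + 10.3) / 6 = 11.6167
σ̂ = R̄ / d₂ = 11.6167 / 2.847 = 4.0803

4.08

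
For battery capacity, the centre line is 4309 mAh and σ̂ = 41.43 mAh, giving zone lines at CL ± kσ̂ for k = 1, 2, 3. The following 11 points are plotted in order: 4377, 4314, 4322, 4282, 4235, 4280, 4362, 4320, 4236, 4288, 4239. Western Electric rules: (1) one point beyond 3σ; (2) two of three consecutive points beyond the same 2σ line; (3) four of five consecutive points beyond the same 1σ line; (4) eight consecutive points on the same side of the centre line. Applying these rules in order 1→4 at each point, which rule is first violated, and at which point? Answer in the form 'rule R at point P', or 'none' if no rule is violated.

Zone of each point (C = within 1σ̂, B = 1σ̂–2σ̂, A = 2σ̂–3σ̂, * = beyond 3σ̂; sign = side of CL): 1:+B, 2:+C, 3:+C, 4:-C, 5:-B, 6:-C, 7:+B, 8:+C, 9:-B, 10:-C, 11:-B
No rule fires across all 11 points.

none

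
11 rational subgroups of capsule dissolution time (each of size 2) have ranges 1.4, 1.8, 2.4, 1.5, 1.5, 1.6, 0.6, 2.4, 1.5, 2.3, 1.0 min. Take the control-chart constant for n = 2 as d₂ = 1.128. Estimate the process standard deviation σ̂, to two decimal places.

1.45

R̄ = (1.4 + 1.8 + 2.4 + 1.5 + 1.5 + 1.6 + 0.6 + 2.4 + 1.5 + 2.3 + 1.0) / 11 = 1.6364
σ̂ = R̄ / d₂ = 1.6364 / 1.128 = 1.4507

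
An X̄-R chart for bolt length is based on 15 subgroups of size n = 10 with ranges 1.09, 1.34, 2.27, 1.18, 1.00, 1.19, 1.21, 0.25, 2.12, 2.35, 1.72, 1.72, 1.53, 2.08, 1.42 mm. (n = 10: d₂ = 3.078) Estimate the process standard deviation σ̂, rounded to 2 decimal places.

R̄ = (1.09 + 1.34 + 2.27 + 1.18 + 1.00 + 1.19 + 1.21 + 0.25 + 2.12 + 2.35 + 1.72 + 1.72 + 1.53 + 2.08 + 1.42) / 15 = 1.4980
σ̂ = R̄ / d₂ = 1.4980 / 3.078 = 0.4867

0.49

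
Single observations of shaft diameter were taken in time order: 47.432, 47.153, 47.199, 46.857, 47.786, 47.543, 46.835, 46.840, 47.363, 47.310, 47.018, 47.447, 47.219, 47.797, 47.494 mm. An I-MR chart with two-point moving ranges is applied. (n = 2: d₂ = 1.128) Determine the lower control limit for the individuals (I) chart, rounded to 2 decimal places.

X̄ = (47.432 + 47.153 + 47.199 + 46.857 + 47.786 + 47.543 + 46.835 + 46.840 + 47.363 + 47.310 + 47.018 + 47.447 + 47.219 + 47.797 + 47.494) / 15 = 47.2862
Moving ranges: 0.279, 0.046, 0.342, 0.929, 0.243, 0.708, 0.005, 0.523, 0.053, 0.292, 0.429, 0.228, 0.578, 0.303; M̄R̄ = 4.9580 / 14 = 0.3541
LCL = X̄ − 3·M̄R̄/d₂ = 47.2862 − 3 × 0.3541 / 1.128 = 46.3443

46.34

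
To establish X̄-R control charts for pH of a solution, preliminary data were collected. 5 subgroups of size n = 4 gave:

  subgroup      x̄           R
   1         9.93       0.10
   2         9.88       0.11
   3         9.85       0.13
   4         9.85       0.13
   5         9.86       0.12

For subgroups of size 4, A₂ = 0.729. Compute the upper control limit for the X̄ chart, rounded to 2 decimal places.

9.96

X̄̄ = (9.93 + 9.88 + 9.85 + 9.85 + 9.86) / 5 = 49.3700 / 5 = 9.8740
R̄ = (0.10 + 0.11 + 0.13 + 0.13 + 0.12) / 5 = 0.5900 / 5 = 0.1180
UCL = X̄̄ + A₂·R̄ = 9.8740 + 0.729 × 0.1180 = 9.9600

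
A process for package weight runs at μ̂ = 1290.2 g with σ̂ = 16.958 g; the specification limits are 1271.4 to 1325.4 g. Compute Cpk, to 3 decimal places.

0.370

Cpu = (USL − μ̂) / (3σ̂) = (1325.4 − 1290.2) / (3 × 16.958) = 0.6919; Cpl = (μ̂ − LSL) / (3σ̂) = (1290.2 − 1271.4) / (3 × 16.958) = 0.3695; Cpk = min(Cpu, Cpl) = 0.3695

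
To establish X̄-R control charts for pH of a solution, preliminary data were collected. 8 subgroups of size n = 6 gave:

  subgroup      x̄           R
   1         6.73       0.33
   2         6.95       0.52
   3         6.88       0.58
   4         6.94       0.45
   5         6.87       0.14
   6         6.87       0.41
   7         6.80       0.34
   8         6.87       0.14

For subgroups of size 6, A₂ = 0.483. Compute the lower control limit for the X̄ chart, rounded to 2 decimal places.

6.69

X̄̄ = (6.73 + 6.95 + 6.88 + 6.94 + 6.87 + 6.87 + 6.80 + 6.87) / 8 = 54.9100 / 8 = 6.8638
R̄ = (0.33 + 0.52 + 0.58 + 0.45 + 0.14 + 0.41 + 0.34 + 0.14) / 8 = 2.9100 / 8 = 0.3638
LCL = X̄̄ − A₂·R̄ = 6.8638 − 0.483 × 0.3638 = 6.6881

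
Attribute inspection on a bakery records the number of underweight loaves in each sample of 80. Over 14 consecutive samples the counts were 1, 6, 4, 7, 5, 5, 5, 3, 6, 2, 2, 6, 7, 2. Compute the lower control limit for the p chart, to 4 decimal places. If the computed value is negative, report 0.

0.0000

p̄ = Σdᵢ / (k·n) = 61 / (14 × 80) = 0.05446
LCL = p̄ − 3·√(p̄(1−p̄)/n) = 0.05446 − 3 × 0.02537 = -0.02165 → 0 (negative, so LCL = 0)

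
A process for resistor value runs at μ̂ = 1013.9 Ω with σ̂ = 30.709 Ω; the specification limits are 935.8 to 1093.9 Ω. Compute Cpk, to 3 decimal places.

0.848

Cpu = (USL − μ̂) / (3σ̂) = (1093.9 − 1013.9) / (3 × 30.709) = 0.8684; Cpl = (μ̂ − LSL) / (3σ̂) = (1013.9 − 935.8) / (3 × 30.709) = 0.8477; Cpk = min(Cpu, Cpl) = 0.8477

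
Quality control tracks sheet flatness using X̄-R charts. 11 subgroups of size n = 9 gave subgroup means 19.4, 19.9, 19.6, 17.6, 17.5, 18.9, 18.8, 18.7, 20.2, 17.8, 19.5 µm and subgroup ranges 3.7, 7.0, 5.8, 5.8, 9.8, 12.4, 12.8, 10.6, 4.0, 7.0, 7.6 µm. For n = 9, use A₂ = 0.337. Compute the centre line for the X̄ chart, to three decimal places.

18.900

X̄̄ = (19.4 + 19.9 + 19.6 + 17.6 + 17.5 + 18.9 + 18.8 + 18.7 + 20.2 + 17.8 + 19.5) / 11 = 207.9000 / 11 = 18.9000
CL = X̄̄ = 18.9000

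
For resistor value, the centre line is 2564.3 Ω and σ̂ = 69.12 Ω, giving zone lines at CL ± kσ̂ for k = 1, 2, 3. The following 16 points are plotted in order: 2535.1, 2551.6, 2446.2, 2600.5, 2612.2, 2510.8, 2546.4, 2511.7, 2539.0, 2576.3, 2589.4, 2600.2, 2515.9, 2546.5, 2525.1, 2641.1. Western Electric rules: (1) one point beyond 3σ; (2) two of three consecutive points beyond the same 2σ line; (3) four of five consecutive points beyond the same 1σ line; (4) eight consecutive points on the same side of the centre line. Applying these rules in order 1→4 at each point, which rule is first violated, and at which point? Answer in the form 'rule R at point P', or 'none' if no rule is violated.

none

Zone of each point (C = within 1σ̂, B = 1σ̂–2σ̂, A = 2σ̂–3σ̂, * = beyond 3σ̂; sign = side of CL): 1:-C, 2:-C, 3:-B, 4:+C, 5:+C, 6:-C, 7:-C, 8:-C, 9:-C, 10:+C, 11:+C, 12:+C, 13:-C, 14:-C, 15:-C, 16:+B
No rule fires across all 16 points.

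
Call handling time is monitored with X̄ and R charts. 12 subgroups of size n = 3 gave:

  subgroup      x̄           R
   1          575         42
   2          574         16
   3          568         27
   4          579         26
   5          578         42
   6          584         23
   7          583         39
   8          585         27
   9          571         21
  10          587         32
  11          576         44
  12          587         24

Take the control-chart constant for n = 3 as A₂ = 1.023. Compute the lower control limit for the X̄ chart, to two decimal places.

X̄̄ = (575 + 574 + 568 + 579 + 578 + 584 + 583 + 585 + 571 + 587 + 576 + 587) / 12 = 6947.0000 / 12 = 578.9167
R̄ = (42 + 16 + 27 + 26 + 42 + 23 + 39 + 27 + 21 + 32 + 44 + 24) / 12 = 363.0000 / 12 = 30.2500
LCL = X̄̄ − A₂·R̄ = 578.9167 − 1.023 × 30.2500 = 547.9709

547.97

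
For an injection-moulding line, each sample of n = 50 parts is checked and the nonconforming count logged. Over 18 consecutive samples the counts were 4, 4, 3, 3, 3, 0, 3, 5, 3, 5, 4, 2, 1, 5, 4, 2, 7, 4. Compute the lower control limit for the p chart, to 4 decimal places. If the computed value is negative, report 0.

p̄ = Σdᵢ / (k·n) = 62 / (18 × 50) = 0.06889
LCL = p̄ − 3·√(p̄(1−p̄)/n) = 0.06889 − 3 × 0.03582 = -0.03856 → 0 (negative, so LCL = 0)

0.0000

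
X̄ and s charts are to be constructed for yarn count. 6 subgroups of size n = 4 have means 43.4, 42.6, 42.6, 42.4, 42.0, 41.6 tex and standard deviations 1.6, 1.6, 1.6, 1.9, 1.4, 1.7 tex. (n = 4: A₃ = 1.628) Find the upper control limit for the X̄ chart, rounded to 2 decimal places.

45.09

X̄̄ = (43.4 + 42.6 + 42.6 + 42.4 + 42.0 + 41.6) / 6 = 42.4333
s̄ = (1.6 + 1.6 + 1.6 + 1.9 + 1.4 + 1.7) / 6 = 1.6333
UCL = X̄̄ + A₃·s̄ = 42.4333 + 1.628 × 1.6333 = 45.0924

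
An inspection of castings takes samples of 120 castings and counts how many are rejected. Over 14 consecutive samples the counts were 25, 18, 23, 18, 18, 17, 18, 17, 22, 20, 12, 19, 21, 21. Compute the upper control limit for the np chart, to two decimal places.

p̄ = Σdᵢ / (k·n) = 269 / (14 × 120) = 0.16012
UCL = np̄ + 3·√(np̄(1−p̄)) = 19.2143 + 3 × √(19.2143×0.83988) = 19.2143 + 3 × 4.0172 = 31.2658

31.27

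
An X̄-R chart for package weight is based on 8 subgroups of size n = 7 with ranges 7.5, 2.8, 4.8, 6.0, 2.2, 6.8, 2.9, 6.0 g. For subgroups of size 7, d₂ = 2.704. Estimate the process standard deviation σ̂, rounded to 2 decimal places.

R̄ = (7.5 + 2.8 + 4.8 + 6.0 + 2.2 + 6.8 + 2.9 + 6.0) / 8 = 4.8750
σ̂ = R̄ / d₂ = 4.8750 / 2.704 = 1.8029

1.80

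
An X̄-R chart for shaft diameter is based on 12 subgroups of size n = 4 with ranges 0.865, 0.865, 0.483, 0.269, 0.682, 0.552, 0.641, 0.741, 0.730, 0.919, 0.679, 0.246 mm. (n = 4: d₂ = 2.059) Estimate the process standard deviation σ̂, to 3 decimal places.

0.311

R̄ = (0.865 + 0.865 + 0.483 + 0.269 + 0.682 + 0.552 + 0.641 + 0.741 + 0.730 + 0.919 + 0.679 + 0.246) / 12 = 0.6393
σ̂ = R̄ / d₂ = 0.6393 / 2.059 = 0.3105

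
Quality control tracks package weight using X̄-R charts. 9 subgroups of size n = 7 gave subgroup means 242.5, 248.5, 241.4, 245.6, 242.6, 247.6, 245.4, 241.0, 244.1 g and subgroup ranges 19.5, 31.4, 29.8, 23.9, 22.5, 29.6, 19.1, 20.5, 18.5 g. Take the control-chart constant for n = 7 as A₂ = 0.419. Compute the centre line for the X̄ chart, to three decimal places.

X̄̄ = (242.5 + 248.5 + 241.4 + 245.6 + 242.6 + 247.6 + 245.4 + 241.0 + 244.1) / 9 = 2198.7000 / 9 = 244.3000
CL = X̄̄ = 244.3000

244.300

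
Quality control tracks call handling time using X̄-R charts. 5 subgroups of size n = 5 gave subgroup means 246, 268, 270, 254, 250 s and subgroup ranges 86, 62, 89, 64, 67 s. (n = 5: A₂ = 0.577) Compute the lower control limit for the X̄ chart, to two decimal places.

X̄̄ = (246 + 268 + 270 + 254 + 250) / 5 = 1288.0000 / 5 = 257.6000
R̄ = (86 + 62 + 89 + 64 + 67) / 5 = 368.0000 / 5 = 73.6000
LCL = X̄̄ − A₂·R̄ = 257.6000 − 0.577 × 73.6000 = 215.1328

215.13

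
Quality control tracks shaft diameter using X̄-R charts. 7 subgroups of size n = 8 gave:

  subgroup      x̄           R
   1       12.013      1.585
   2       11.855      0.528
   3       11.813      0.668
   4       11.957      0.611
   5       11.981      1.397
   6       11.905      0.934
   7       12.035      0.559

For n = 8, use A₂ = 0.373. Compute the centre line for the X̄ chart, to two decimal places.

X̄̄ = (12.013 + 11.855 + 11.813 + 11.957 + 11.981 + 11.905 + 12.035) / 7 = 83.5590 / 7 = 11.9370
CL = X̄̄ = 11.9370

11.94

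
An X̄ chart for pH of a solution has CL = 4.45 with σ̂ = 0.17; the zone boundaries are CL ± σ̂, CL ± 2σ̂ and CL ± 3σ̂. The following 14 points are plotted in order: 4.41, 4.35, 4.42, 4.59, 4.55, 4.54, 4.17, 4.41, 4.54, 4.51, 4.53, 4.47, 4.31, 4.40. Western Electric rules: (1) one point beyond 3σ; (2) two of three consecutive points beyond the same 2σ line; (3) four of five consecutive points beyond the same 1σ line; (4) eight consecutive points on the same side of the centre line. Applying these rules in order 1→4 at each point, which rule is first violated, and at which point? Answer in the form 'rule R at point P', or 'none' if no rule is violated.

none

Zone of each point (C = within 1σ̂, B = 1σ̂–2σ̂, A = 2σ̂–3σ̂, * = beyond 3σ̂; sign = side of CL): 1:-C, 2:-C, 3:-C, 4:+C, 5:+C, 6:+C, 7:-B, 8:-C, 9:+C, 10:+C, 11:+C, 12:+C, 13:-C, 14:-C
No rule fires across all 14 points.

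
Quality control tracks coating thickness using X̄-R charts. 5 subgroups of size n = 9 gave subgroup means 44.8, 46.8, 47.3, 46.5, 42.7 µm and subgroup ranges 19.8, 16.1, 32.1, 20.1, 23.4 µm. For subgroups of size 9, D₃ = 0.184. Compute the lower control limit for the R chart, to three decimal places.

4.103

R̄ = (19.8 + 16.1 + 32.1 + 20.1 + 23.4) / 5 = 111.5000 / 5 = 22.3000
LCL_R = D₃·R̄ = 0.184 × 22.3000 = 4.1032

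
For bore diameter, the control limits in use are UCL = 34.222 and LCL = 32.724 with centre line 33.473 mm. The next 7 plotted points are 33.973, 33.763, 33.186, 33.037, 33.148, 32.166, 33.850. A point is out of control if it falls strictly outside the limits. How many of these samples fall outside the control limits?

1

Compare each point to [32.724, 34.222]: sample 6 = 32.166 < LCL.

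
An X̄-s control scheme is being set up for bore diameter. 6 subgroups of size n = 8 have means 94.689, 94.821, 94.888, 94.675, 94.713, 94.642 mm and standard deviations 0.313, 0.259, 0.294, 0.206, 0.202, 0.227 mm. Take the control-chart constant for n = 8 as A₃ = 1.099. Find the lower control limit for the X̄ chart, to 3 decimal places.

94.463

X̄̄ = (94.689 + 94.821 + 94.888 + 94.675 + 94.713 + 94.642) / 6 = 94.7380
s̄ = (0.313 + 0.259 + 0.294 + 0.206 + 0.202 + 0.227) / 6 = 0.2502
LCL = X̄̄ − A₃·s̄ = 94.7380 − 1.099 × 0.2502 = 94.4631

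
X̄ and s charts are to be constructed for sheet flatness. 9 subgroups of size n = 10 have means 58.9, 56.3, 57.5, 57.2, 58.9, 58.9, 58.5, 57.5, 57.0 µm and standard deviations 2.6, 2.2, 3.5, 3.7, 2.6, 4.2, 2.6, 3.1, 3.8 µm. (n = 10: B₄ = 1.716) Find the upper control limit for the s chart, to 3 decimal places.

s̄ = (2.6 + 2.2 + 3.5 + 3.7 + 2.6 + 4.2 + 2.6 + 3.1 + 3.8) / 9 = 3.1444
UCL_s = B₄·s̄ = 1.716 × 3.1444 = 5.3959

5.396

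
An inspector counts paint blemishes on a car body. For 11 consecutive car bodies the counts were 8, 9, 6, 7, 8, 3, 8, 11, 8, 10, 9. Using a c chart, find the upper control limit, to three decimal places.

c̄ = (8 + 9 + 6 + 7 + 8 + 3 + 8 + 11 + 8 + 10 + 9) / 11 = 87 / 11 = 7.9091
UCL = c̄ + 3√c̄ = 7.9091 + 3 × √7.9091 = 7.9091 + 3 × 2.8123 = 16.3460

16.346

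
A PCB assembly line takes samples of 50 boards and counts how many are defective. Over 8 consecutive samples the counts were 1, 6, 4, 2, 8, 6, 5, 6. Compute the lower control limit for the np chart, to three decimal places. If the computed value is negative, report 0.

p̄ = Σdᵢ / (k·n) = 38 / (8 × 50) = 0.09500
LCL = np̄ − 3·√(np̄(1−p̄)) = 4.7500 − 3 × 2.0733 = -1.4700 → 0 (negative, so LCL = 0)

0.000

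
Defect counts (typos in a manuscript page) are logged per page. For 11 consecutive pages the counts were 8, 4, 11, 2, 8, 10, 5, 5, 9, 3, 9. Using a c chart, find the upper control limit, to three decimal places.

14.508

c̄ = (8 + 4 + 11 + 2 + 8 + 10 + 5 + 5 + 9 + 3 + 9) / 11 = 74 / 11 = 6.7273
UCL = c̄ + 3√c̄ = 6.7273 + 3 × √6.7273 = 6.7273 + 3 × 2.5937 = 14.5084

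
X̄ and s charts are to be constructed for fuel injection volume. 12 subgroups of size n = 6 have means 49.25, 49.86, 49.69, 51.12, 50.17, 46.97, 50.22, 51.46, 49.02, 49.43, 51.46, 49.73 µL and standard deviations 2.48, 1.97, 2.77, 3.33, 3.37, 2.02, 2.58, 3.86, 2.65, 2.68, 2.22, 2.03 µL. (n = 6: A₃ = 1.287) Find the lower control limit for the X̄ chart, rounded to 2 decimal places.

46.44

X̄̄ = (49.25 + 49.86 + 49.69 + 51.12 + 50.17 + 46.97 + 50.22 + 51.46 + 49.02 + 49.43 + 51.46 + 49.73) / 12 = 49.8650
s̄ = (2.48 + 1.97 + 2.77 + 3.33 + 3.37 + 2.02 + 2.58 + 3.86 + 2.65 + 2.68 + 2.22 + 2.03) / 12 = 2.6633
LCL = X̄̄ − A₃·s̄ = 49.8650 − 1.287 × 2.6633 = 46.4373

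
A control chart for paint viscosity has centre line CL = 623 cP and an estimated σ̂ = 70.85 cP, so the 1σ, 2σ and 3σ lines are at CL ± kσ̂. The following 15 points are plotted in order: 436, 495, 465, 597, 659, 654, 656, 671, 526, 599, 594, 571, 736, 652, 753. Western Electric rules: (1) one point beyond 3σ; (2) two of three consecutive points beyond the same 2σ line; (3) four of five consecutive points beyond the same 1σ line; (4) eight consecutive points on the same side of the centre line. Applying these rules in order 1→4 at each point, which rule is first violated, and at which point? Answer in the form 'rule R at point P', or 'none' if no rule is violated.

Zone of each point (C = within 1σ̂, B = 1σ̂–2σ̂, A = 2σ̂–3σ̂, * = beyond 3σ̂; sign = side of CL): 1:-A, 2:-B, 3:-A, 4:-C, 5:+C, 6:+C, 7:+C, 8:+C, 9:-B, 10:-C, 11:-C, 12:-C, 13:+B, 14:+C, 15:+B
Rule 2 (two of three consecutive points beyond the same 2σ limit) is satisfied at point 3.

rule 2 at point 3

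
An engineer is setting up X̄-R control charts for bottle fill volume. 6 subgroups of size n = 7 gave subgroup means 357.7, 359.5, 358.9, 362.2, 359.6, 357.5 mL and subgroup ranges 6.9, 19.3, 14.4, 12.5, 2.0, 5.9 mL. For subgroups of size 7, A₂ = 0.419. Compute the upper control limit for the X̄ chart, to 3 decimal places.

363.493

X̄̄ = (357.7 + 359.5 + 358.9 + 362.2 + 359.6 + 357.5) / 6 = 2155.4000 / 6 = 359.2333
R̄ = (6.9 + 19.3 + 14.4 + 12.5 + 2.0 + 5.9) / 6 = 61.0000 / 6 = 10.1667
UCL = X̄̄ + A₂·R̄ = 359.2333 + 0.419 × 10.1667 = 363.4932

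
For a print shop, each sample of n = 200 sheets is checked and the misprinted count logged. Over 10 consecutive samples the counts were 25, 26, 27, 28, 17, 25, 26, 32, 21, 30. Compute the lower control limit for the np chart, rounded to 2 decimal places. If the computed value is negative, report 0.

p̄ = Σdᵢ / (k·n) = 257 / (10 × 200) = 0.12850
LCL = np̄ − 3·√(np̄(1−p̄)) = 25.7000 − 3 × 4.7326 = 11.5022

11.50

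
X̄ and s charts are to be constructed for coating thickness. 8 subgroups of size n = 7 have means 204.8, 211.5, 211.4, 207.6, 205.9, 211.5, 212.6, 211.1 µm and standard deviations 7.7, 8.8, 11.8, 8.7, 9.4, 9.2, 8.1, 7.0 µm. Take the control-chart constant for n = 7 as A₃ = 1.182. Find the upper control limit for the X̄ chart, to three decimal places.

219.996

X̄̄ = (204.8 + 211.5 + 211.4 + 207.6 + 205.9 + 211.5 + 212.6 + 211.1) / 8 = 209.5500
s̄ = (7.7 + 8.8 + 11.8 + 8.7 + 9.4 + 9.2 + 8.1 + 7.0) / 8 = 8.8375
UCL = X̄̄ + A₃·s̄ = 209.5500 + 1.182 × 8.8375 = 219.9959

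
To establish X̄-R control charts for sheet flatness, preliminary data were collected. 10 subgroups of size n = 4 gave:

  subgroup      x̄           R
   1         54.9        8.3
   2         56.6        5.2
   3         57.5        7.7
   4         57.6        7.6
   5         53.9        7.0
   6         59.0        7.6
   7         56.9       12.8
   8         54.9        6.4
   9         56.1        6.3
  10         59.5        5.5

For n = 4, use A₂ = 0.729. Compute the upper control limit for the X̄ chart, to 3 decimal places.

X̄̄ = (54.9 + 56.6 + 57.5 + 57.6 + 53.9 + 59.0 + 56.9 + 54.9 + 56.1 + 59.5) / 10 = 566.9000 / 10 = 56.6900
R̄ = (8.3 + 5.2 + 7.7 + 7.6 + 7.0 + 7.6 + 12.8 + 6.4 + 6.3 + 5.5) / 10 = 74.4000 / 10 = 7.4400
UCL = X̄̄ + A₂·R̄ = 56.6900 + 0.729 × 7.4400 = 62.1138

62.114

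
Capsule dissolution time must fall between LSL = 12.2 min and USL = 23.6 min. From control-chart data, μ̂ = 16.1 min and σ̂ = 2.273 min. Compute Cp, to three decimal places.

Cp = (USL − LSL) / (6σ̂) = (23.6 − 12.2) / (6 × 2.273) = 11.4000 / 13.6380 = 0.8359

0.836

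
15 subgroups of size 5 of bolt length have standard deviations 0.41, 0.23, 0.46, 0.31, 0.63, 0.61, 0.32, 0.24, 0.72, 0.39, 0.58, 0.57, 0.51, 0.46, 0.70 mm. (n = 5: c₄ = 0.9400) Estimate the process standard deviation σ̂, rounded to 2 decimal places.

s̄ = (0.41 + 0.23 + 0.46 + 0.31 + 0.63 + 0.61 + 0.32 + 0.24 + 0.72 + 0.39 + 0.58 + 0.57 + 0.51 + 0.46 + 0.70) / 15 = 0.4760
σ̂ = s̄ / c₄ = 0.4760 / 0.9400 = 0.5064

0.51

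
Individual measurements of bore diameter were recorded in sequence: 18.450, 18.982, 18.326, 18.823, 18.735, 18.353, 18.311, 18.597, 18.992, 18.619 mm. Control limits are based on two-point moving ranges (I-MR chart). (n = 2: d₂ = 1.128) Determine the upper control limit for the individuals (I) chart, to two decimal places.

19.58

X̄ = (18.450 + 18.982 + 18.326 + 18.823 + 18.735 + 18.353 + 18.311 + 18.597 + 18.992 + 18.619) / 10 = 18.6188
Moving ranges: 0.532, 0.656, 0.497, 0.088, 0.382, 0.042, 0.286, 0.395, 0.373; M̄R̄ = 3.2510 / 9 = 0.3612
UCL = X̄ + 3·M̄R̄/d₂ = 18.6188 + 3 × 0.3612 / 1.128 = 19.5795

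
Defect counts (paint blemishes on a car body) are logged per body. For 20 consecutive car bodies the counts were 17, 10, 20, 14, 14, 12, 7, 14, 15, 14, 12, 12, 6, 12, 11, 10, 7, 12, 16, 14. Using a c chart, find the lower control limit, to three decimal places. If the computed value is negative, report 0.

1.865

c̄ = (17 + 10 + 20 + 14 + 14 + 12 + 7 + 14 + 15 + 14 + 12 + 12 + 6 + 12 + 11 + 10 + 7 + 12 + 16 + 14) / 20 = 249 / 20 = 12.4500
LCL = c̄ − 3√c̄ = 12.4500 − 3 × 3.5285 = 1.8646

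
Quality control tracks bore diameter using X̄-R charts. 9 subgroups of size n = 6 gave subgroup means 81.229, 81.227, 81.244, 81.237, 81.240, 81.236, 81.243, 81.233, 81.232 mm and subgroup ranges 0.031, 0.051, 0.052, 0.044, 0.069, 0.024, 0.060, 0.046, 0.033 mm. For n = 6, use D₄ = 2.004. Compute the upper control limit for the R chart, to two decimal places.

0.09

R̄ = (0.031 + 0.051 + 0.052 + 0.044 + 0.069 + 0.024 + 0.060 + 0.046 + 0.033) / 9 = 0.4100 / 9 = 0.0456
UCL_R = D₄·R̄ = 2.004 × 0.0456 = 0.0913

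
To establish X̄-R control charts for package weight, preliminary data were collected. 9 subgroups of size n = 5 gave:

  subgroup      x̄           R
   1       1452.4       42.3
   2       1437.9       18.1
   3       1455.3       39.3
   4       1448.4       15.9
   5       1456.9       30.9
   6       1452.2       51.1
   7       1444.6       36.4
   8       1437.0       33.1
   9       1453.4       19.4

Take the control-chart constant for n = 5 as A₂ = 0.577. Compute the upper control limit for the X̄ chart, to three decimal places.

1467.046

X̄̄ = (1452.4 + 1437.9 + 1455.3 + 1448.4 + 1456.9 + 1452.2 + 1444.6 + 1437.0 + 1453.4) / 9 = 13038.1000 / 9 = 1448.6778
R̄ = (42.3 + 18.1 + 39.3 + 15.9 + 30.9 + 51.1 + 36.4 + 33.1 + 19.4) / 9 = 286.5000 / 9 = 31.8333
UCL = X̄̄ + A₂·R̄ = 1448.6778 + 0.577 × 31.8333 = 1467.0456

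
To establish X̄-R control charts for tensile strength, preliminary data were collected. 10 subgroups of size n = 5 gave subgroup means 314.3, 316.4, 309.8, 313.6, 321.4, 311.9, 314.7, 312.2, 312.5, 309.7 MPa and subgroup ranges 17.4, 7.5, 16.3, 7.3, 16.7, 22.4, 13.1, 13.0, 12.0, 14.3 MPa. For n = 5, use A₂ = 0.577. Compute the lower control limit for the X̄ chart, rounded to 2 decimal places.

X̄̄ = (314.3 + 316.4 + 309.8 + 313.6 + 321.4 + 311.9 + 314.7 + 312.2 + 312.5 + 309.7) / 10 = 3136.5000 / 10 = 313.6500
R̄ = (17.4 + 7.5 + 16.3 + 7.3 + 16.7 + 22.4 + 13.1 + 13.0 + 12.0 + 14.3) / 10 = 140.0000 / 10 = 14.0000
LCL = X̄̄ − A₂·R̄ = 313.6500 − 0.577 × 14.0000 = 305.5720

305.57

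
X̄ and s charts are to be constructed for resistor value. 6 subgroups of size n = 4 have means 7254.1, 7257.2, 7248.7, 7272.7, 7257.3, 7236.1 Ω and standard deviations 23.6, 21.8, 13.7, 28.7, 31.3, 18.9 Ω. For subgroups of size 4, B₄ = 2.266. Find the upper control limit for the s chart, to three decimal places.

s̄ = (23.6 + 21.8 + 13.7 + 28.7 + 31.3 + 18.9) / 6 = 23.0000
UCL_s = B₄·s̄ = 2.266 × 23.0000 = 52.1180

52.118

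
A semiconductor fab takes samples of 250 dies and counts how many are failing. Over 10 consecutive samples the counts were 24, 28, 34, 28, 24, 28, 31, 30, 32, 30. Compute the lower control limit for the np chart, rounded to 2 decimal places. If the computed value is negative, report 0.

p̄ = Σdᵢ / (k·n) = 289 / (10 × 250) = 0.11560
LCL = np̄ − 3·√(np̄(1−p̄)) = 28.9000 − 3 × 5.0556 = 13.7332

13.73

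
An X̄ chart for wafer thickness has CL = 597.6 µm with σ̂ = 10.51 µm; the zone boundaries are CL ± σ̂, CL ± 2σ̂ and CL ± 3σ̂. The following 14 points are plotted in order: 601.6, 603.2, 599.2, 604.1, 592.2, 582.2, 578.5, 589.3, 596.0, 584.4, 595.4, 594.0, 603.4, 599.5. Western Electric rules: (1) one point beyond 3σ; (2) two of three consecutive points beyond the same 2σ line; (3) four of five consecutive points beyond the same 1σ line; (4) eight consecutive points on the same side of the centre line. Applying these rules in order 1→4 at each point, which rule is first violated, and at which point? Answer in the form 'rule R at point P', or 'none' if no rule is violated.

Zone of each point (C = within 1σ̂, B = 1σ̂–2σ̂, A = 2σ̂–3σ̂, * = beyond 3σ̂; sign = side of CL): 1:+C, 2:+C, 3:+C, 4:+C, 5:-C, 6:-B, 7:-B, 8:-C, 9:-C, 10:-B, 11:-C, 12:-C, 13:+C, 14:+C
Rule 4 (eight consecutive points on the same side of the centre line) is satisfied at point 12.

rule 4 at point 12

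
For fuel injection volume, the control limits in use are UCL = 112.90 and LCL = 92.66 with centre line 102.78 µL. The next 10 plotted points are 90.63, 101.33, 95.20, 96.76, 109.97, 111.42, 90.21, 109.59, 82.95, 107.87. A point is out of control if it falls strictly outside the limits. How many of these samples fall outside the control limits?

Compare each point to [92.66, 112.90]: sample 1 = 90.63 < LCL; sample 7 = 90.21 < LCL; sample 9 = 82.95 < LCL.

3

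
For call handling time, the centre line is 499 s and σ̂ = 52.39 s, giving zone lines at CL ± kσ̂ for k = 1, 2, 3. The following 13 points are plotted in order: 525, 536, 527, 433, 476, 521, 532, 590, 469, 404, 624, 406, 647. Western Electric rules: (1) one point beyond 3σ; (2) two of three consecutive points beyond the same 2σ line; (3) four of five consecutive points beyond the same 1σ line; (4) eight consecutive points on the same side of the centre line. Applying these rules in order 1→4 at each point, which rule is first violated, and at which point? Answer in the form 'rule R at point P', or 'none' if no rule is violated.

Zone of each point (C = within 1σ̂, B = 1σ̂–2σ̂, A = 2σ̂–3σ̂, * = beyond 3σ̂; sign = side of CL): 1:+C, 2:+C, 3:+C, 4:-B, 5:-C, 6:+C, 7:+C, 8:+B, 9:-C, 10:-B, 11:+A, 12:-B, 13:+A
Rule 2 (two of three consecutive points beyond the same 2σ limit) is satisfied at point 13.

rule 2 at point 13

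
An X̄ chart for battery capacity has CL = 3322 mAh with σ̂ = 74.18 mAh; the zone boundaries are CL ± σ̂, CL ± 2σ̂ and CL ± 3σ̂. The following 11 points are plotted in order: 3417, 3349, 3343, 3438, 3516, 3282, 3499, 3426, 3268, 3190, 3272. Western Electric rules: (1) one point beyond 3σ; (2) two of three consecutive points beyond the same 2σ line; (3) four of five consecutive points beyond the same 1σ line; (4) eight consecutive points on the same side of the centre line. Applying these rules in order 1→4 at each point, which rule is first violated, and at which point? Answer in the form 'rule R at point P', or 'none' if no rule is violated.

Zone of each point (C = within 1σ̂, B = 1σ̂–2σ̂, A = 2σ̂–3σ̂, * = beyond 3σ̂; sign = side of CL): 1:+B, 2:+C, 3:+C, 4:+B, 5:+A, 6:-C, 7:+A, 8:+B, 9:-C, 10:-B, 11:-C
Rule 2 (two of three consecutive points beyond the same 2σ limit) is satisfied at point 7.

rule 2 at point 7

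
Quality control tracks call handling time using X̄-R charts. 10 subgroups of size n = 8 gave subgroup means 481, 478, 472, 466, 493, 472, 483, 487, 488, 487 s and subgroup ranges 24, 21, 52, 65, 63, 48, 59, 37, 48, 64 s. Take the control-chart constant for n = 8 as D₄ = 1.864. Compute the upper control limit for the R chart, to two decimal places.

89.66

R̄ = (24 + 21 + 52 + 65 + 63 + 48 + 59 + 37 + 48 + 64) / 10 = 481.0000 / 10 = 48.1000
UCL_R = D₄·R̄ = 1.864 × 48.1000 = 89.6584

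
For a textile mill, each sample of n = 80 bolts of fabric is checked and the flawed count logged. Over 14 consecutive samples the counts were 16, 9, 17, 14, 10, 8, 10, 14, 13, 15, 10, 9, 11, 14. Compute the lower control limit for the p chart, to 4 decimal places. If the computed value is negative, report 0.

p̄ = Σdᵢ / (k·n) = 170 / (14 × 80) = 0.15179
LCL = p̄ − 3·√(p̄(1−p̄)/n) = 0.15179 − 3 × 0.04012 = 0.03144

0.0314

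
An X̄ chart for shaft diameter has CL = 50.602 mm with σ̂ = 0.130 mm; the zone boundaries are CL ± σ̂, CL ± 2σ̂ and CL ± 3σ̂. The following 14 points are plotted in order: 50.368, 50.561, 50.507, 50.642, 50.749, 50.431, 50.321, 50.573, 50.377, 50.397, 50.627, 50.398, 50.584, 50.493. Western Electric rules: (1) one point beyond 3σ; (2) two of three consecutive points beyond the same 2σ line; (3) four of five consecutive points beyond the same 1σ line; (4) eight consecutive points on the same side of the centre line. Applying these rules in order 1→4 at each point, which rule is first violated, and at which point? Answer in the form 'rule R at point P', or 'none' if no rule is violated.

Zone of each point (C = within 1σ̂, B = 1σ̂–2σ̂, A = 2σ̂–3σ̂, * = beyond 3σ̂; sign = side of CL): 1:-B, 2:-C, 3:-C, 4:+C, 5:+B, 6:-B, 7:-A, 8:-C, 9:-B, 10:-B, 11:+C, 12:-B, 13:-C, 14:-C
Rule 3 (four of five consecutive points beyond the same 1σ limit) is satisfied at point 10.

rule 3 at point 10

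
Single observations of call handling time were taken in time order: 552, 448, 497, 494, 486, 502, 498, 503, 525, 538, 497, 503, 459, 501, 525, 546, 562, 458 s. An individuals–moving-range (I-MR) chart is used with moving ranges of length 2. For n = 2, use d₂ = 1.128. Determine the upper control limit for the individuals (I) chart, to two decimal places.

X̄ = (552 + 448 + 497 + 494 + 486 + 502 + 498 + 503 + 525 + 538 + 497 + 503 + 459 + 501 + 525 + 546 + 562 + 458) / 18 = 505.2222
Moving ranges: 104, 49, 3, 8, 16, 4, 5, 22, 13, 41, 6, 44, 42, 24, 21, 16, 104; M̄R̄ = 522.0000 / 17 = 30.7059
UCL = X̄ + 3·M̄R̄/d₂ = 505.2222 + 3 × 30.7059 / 1.128 = 586.8868

586.89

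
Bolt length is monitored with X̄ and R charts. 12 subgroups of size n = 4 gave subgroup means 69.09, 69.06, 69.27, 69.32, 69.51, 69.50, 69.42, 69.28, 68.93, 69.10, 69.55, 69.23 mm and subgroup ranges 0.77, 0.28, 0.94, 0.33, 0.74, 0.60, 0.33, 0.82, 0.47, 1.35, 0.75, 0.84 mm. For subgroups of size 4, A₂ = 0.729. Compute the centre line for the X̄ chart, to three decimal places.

X̄̄ = (69.09 + 69.06 + 69.27 + 69.32 + 69.51 + 69.50 + 69.42 + 69.28 + 68.93 + 69.10 + 69.55 + 69.23) / 12 = 831.2600 / 12 = 69.2717
CL = X̄̄ = 69.2717

69.272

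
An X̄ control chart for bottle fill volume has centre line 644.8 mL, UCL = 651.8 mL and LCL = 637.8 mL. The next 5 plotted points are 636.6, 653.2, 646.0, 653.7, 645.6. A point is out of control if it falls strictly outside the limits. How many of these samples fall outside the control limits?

Compare each point to [637.8, 651.8]: sample 1 = 636.6 < LCL; sample 2 = 653.2 > UCL; sample 4 = 653.7 > UCL.

3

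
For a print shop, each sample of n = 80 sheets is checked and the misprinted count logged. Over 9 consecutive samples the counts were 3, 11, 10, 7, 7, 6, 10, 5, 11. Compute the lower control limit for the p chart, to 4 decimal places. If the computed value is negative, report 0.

p̄ = Σdᵢ / (k·n) = 70 / (9 × 80) = 0.09722
LCL = p̄ − 3·√(p̄(1−p̄)/n) = 0.09722 − 3 × 0.03312 = -0.00215 → 0 (negative, so LCL = 0)

0.0000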